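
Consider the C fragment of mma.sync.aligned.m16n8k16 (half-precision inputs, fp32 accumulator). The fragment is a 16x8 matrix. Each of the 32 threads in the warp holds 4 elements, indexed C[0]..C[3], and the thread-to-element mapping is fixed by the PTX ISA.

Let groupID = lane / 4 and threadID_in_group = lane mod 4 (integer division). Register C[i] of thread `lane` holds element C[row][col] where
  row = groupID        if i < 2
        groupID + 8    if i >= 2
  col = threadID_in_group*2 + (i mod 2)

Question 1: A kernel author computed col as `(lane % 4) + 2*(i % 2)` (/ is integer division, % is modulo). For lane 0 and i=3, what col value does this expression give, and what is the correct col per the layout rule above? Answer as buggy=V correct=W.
`(lane % 4) + 2*(i % 2)`[0,3]⇒2
0: gr=0,th=0
[3] (0+8,0*2+1) = (8,1)
col: 2 vs 1

buggy=2 correct=1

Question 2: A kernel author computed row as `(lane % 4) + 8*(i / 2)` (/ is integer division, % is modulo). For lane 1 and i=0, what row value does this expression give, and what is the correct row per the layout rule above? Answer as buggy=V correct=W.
`(lane % 4) + 8*(i / 2)`[1,0]=>1
L=1=>grp=1>>2=0, tig=1&3=1
[0]=>row 0+0=0  col 1·2+0=2
row: 1 vs 0

buggy=1 correct=0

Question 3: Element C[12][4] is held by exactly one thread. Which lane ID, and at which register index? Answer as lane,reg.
r=12→G=4,rhi=1  c=4→T=2,p=0
L=4*4+2=18  i=1*2+0=2

18,2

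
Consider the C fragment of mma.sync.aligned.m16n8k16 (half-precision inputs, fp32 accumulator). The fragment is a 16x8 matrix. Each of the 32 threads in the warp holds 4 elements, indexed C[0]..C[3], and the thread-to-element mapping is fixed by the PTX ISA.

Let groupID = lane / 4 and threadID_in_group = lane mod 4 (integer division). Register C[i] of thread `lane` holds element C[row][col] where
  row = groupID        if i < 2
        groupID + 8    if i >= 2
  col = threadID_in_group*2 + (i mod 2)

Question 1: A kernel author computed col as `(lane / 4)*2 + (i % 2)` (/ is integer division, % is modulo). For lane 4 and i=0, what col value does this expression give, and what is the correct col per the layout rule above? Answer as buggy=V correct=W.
`(lane / 4)*2 + (i % 2)`[4,0]->2
L=4->g=4>>2=1, t=4&3=0
[0]->row 1+0=1  col 0·2+0=0
col: 2 vs 0

buggy=2 correct=0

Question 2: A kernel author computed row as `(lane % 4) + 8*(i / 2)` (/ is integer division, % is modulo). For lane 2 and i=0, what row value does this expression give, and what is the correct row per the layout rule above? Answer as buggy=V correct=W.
`(lane % 4) + 8*(i / 2)`[2,0]->2
2: gid=0,tid=2
[0] (0+0,2*2+0) = (0,4)
row: 2 vs 0

buggy=2 correct=0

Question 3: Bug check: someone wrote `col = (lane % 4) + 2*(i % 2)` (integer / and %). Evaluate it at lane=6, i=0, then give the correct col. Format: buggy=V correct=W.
`(lane % 4) + 2*(i % 2)`[6,0]=>2
6: grp=1,tig=2
[0] (1+0,2*2+0) = (1,4)
col: 2 vs 4

buggy=2 correct=4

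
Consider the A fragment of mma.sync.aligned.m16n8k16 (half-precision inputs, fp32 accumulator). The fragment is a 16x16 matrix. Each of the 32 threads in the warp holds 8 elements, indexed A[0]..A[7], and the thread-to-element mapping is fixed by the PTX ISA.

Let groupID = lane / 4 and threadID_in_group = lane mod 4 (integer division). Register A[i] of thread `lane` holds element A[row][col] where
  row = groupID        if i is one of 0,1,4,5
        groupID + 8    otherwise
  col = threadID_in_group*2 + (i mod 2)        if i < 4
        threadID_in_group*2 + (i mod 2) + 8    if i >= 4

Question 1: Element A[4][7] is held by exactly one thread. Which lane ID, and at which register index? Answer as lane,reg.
19,1

r=4->g=4,rb=0  c=7->cb=0,t=3,b0=1
L=4*4+3=19  i=0*4+0*2+1=1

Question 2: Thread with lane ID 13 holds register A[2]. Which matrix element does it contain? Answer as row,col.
lane 13: gid=3 (13/4), tid=1 (13%4)
i=2: r=3+8=11, c=1*2+0+0=2

11,2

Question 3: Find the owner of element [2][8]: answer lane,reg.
r=2⇒gr=2,Rb=0  c=8⇒Cb=1,th=0,odd=0
L=2*4+0=8  i=1*4+0*2+0=4

8,4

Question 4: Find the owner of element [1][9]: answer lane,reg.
4,5

r=1→G=1,rhi=0  c=9→chi=1,T=0,p=1
L=1*4+0=4  i=1*4+0*2+1=5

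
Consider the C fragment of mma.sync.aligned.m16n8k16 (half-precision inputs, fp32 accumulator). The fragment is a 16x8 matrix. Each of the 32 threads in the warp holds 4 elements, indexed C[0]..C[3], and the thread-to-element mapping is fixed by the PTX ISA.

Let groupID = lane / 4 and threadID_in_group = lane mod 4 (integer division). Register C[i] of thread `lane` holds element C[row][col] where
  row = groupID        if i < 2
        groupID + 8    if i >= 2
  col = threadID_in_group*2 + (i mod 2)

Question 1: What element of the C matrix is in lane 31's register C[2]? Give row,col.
lane 31→31/4=7, 31 mod 4=3
i=2  r:7+8→15  c:2·3+0→6

15,6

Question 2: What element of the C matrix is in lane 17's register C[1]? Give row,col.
4,3

lane 17: g=4 (17/4), t=1 (17%4)
i=1: r=4+0=4, c=1*2+1=3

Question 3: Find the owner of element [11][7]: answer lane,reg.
r=11→G=3,rhi=1  c=7→T=3,p=1
L=3*4+3=15  i=1*2+1=3

15,3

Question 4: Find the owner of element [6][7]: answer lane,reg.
r=6⇒gr=6,Rb=0  c=7⇒th=3,odd=1
L=6*4+3=27  i=0*2+1=1

27,1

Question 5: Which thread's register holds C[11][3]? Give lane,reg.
13,3

r: 11->gid=3,r8=1  c: 3->tid=1,i&1=1
L=3*4+1=13  i=1*2+1=3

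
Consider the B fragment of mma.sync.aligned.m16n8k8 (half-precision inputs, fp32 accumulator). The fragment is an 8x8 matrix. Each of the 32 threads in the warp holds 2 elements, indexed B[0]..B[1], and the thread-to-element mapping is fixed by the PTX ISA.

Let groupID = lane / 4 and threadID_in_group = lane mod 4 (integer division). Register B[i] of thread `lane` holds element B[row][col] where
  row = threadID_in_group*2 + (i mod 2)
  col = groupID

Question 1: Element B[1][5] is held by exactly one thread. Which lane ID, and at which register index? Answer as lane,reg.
20,1

c:5=>grp=5  r:1=>tig=0,lo=1
L=5*4+0=20  i=1=1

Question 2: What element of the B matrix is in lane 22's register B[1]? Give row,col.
L=22=>grp=22>>2=5, tig=22&3=2
[1]=>row 2·2+1=5  col grp=5

5,5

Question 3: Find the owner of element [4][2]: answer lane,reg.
c:2=>grp=2  r:4=>tig=2,lo=0
L=2*4+2=10  i=0=0

10,0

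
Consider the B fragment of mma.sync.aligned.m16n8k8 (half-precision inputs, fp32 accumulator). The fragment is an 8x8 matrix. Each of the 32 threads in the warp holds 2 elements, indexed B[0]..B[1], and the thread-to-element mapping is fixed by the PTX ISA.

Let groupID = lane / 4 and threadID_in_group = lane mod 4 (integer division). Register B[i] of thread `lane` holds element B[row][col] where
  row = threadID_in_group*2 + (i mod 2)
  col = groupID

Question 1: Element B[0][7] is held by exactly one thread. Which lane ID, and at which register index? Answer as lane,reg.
28,0

c=7⇒gr=7  r=0⇒th=0,odd=0
L=7*4+0=28  i=0=0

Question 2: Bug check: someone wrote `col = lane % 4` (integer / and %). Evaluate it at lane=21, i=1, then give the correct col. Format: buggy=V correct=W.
`lane % 4`[21,1]->1
L=21->g=21>>2=5, t=21&3=1
[1]->row 1·2+1=3  col g=5
col: 1 vs 5

buggy=1 correct=5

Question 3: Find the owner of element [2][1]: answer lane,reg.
c=1→G=1  r=2→T=1,p=0
L=1*4+1=5  i=0=0

5,0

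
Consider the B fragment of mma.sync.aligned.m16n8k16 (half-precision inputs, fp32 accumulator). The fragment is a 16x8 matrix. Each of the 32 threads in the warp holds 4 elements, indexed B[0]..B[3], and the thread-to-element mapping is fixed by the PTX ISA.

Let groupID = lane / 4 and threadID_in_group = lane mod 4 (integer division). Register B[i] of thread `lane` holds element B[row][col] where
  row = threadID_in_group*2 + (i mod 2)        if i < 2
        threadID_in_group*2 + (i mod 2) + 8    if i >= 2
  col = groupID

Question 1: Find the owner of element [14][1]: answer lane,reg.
7,2

c=1→G=1  r=14→rhi=1,T=3,p=0
L=1*4+3=7  i=1*2+0=2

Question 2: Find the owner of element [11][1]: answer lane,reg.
c=1→G=1  r=11→rhi=1,T=1,p=1
L=1*4+1=5  i=1*2+1=3

5,3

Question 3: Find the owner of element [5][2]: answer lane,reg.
10,1

c=2⇒gr=2  r=5⇒Rb=0,th=2,odd=1
L=2*4+2=10  i=0*2+1=1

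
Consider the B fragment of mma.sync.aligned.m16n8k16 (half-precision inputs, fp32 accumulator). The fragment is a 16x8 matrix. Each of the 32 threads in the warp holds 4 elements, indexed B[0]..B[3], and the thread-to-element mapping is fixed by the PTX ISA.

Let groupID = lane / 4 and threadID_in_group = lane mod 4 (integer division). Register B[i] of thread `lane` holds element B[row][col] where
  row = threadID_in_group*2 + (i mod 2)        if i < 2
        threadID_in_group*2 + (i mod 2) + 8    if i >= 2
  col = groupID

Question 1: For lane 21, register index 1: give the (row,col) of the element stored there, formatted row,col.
L=21->g=21>>2=5, t=21&3=1
[1]->row 1·2+1+0=3  col g=5

3,5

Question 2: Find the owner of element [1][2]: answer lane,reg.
c=2->g=2  r=1->rb=0,t=0,b0=1
L=2*4+0=8  i=0*2+1=1

8,1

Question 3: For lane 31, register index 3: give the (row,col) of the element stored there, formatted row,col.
15,7

31: g=7,t=3
[3] (3*2+1+8,7) = (15,7)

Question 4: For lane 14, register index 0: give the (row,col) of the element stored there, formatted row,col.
4,3

L=14→G=14>>2=3, T=14&3=2
[0]→row 2·2+0+0=4  col G=3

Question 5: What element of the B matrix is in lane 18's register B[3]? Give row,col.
lane 18: gid=4 (18/4), tid=2 (18%4)
i=3: r=2*2+1+8=13, c=gid=4

13,4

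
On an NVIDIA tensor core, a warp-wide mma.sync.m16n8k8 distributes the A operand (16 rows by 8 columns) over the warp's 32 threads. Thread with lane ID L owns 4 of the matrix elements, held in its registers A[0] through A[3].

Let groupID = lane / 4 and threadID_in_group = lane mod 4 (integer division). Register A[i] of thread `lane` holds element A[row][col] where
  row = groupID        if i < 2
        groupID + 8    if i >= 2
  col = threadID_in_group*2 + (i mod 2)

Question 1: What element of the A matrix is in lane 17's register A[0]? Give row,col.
lane 17->17/4=4, 17 mod 4=1
i=0  r:4+0->4  c:2·1+0->2

4,2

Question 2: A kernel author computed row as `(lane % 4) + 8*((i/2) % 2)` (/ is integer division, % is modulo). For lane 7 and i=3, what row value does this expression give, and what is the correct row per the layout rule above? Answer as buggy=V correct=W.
buggy=11 correct=9

`(lane % 4) + 8*((i/2) % 2)`[7,3]=>11
lane 7=>7/4=1, 7 mod 4=3
i=3  r:1+8=>9  c:2·3+1=>7
row: 11 vs 9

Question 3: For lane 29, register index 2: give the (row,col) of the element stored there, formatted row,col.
lane 29⇒29/4=7, 29 mod 4=1
i=2  r:7+8⇒15  c:2·1+0⇒2

15,2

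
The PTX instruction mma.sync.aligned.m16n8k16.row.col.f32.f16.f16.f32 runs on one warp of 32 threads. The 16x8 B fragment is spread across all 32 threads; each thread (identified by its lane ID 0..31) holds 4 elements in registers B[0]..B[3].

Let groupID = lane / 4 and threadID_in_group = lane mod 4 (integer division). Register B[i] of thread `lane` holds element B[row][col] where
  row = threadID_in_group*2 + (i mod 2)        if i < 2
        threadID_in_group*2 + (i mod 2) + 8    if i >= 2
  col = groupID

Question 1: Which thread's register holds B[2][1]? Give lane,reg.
c=1->g=1  r=2->rb=0,t=1,b0=0
L=1*4+1=5  i=0*2+0=0

5,0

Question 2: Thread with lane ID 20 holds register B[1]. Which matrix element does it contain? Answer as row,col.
1,5

lane 20→20/4=5, 20 mod 4=0
i=1  r:2·0+1+0→1  c:5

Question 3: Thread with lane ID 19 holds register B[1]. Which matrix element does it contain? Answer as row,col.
19: gid=4,tid=3
[1] (3*2+1+0,4) = (7,4)

7,4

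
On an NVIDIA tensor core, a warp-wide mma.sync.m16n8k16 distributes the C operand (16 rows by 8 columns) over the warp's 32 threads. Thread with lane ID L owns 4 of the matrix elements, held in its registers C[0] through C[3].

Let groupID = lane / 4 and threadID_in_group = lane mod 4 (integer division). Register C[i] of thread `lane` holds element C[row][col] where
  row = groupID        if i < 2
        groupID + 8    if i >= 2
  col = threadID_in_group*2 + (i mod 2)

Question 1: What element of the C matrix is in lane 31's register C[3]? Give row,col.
L=31→G=31>>2=7, T=31&3=3
[3]→row 7+8=15  col 3·2+1=7

15,7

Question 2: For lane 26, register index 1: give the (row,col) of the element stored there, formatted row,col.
26: gr=6,th=2
[1] (6+0,2*2+1) = (6,5)

6,5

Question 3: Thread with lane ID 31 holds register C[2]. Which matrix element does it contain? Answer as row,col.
15,6

L=31->gid=31>>2=7, tid=31&3=3
[2]->row 7+8=15  col 3·2+0=6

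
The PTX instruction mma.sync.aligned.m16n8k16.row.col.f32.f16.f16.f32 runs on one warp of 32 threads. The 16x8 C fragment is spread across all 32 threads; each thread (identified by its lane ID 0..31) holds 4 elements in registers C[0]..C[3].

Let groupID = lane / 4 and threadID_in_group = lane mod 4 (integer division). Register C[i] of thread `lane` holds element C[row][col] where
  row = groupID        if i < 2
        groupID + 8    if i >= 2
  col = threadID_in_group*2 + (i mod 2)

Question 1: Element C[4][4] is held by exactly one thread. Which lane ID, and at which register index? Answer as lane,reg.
18,0

r: 4->gid=4,r8=0  c: 4->tid=2,i&1=0
L=4*4+2=18  i=0*2+0=0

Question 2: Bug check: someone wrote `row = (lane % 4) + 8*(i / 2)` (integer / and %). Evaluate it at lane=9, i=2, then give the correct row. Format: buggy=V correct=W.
`(lane % 4) + 8*(i / 2)`[9,2]=>9
9: grp=2,tig=1
[2] (2+8,1*2+0) = (10,2)
row: 9 vs 10

buggy=9 correct=10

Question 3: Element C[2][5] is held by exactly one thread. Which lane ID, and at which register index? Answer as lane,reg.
r=2⇒gr=2,Rb=0  c=5⇒th=2,odd=1
L=2*4+2=10  i=0*2+1=1

10,1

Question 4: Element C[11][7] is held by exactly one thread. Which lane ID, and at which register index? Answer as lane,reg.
r=11⇒gr=3,Rb=1  c=7⇒th=3,odd=1
L=3*4+3=15  i=1*2+1=3

15,3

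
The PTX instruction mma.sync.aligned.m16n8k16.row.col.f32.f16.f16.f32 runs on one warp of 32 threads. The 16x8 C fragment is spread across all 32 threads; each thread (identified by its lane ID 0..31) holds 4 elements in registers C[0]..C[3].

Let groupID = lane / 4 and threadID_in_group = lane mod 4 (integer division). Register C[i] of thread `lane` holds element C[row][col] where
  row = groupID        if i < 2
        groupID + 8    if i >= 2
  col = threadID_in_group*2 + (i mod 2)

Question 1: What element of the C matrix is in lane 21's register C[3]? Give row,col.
13,3

lane 21=>21/4=5, 21 mod 4=1
i=3  r:5+8=>13  c:2·1+1=>3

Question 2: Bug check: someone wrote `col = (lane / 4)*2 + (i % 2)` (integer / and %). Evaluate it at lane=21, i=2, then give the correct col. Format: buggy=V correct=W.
buggy=10 correct=2

`(lane / 4)*2 + (i % 2)`[21,2]⇒10
lane 21: gr=5 (21/4), th=1 (21%4)
i=2: r=5+8=13, c=1*2+0=2
col: 10 vs 2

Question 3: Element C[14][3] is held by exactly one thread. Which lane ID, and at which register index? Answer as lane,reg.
r: 14->gid=6,r8=1  c: 3->tid=1,i&1=1
L=6*4+1=25  i=1*2+1=3

25,3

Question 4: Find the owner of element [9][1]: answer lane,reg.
r: 9->gid=1,r8=1  c: 1->tid=0,i&1=1
L=1*4+0=4  i=1*2+1=3

4,3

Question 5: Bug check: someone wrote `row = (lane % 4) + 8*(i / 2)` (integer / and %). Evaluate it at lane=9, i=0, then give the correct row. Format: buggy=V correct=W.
`(lane % 4) + 8*(i / 2)`[9,0]->1
lane 9: gid=2 (9/4), tid=1 (9%4)
i=0: r=2+0=2, c=1*2+0=2
row: 1 vs 2

buggy=1 correct=2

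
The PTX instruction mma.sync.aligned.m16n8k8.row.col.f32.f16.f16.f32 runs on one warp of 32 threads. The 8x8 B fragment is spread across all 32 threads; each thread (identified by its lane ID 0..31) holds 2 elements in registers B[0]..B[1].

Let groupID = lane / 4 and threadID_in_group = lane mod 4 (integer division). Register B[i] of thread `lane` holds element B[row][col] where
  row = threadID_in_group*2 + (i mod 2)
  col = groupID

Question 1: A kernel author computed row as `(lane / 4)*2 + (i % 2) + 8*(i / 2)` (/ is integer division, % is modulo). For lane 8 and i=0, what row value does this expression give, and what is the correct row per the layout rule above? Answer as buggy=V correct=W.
`(lane / 4)*2 + (i % 2) + 8*(i / 2)`[8,0]⇒4
8: gr=2,th=0
[0] (0*2+0,2) = (0,2)
row: 4 vs 0

buggy=4 correct=0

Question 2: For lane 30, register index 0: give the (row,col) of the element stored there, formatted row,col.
L=30->g=30>>2=7, t=30&3=2
[0]->row 2·2+0=4  col g=7

4,7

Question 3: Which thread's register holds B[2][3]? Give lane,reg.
13,0

c=3->g=3  r=2->t=1,b0=0
L=3*4+1=13  i=0=0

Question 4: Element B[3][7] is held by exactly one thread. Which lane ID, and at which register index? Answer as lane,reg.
c: 7->gid=7  r: 3->tid=1,i&1=1
L=7*4+1=29  i=1=1

29,1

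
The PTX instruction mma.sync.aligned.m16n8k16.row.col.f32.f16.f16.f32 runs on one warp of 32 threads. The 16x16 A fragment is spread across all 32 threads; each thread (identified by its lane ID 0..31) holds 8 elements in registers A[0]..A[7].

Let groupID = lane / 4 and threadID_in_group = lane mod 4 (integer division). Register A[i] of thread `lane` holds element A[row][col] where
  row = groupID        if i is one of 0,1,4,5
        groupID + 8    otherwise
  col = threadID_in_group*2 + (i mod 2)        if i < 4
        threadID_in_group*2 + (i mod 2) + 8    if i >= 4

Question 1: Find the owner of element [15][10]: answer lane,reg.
r: 15->gid=7,r8=1  c: 10->c8=1,tid=1,i&1=0
L=7*4+1=29  i=1*4+1*2+0=6

29,6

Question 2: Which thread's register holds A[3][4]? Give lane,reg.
r=3->g=3,rb=0  c=4->cb=0,t=2,b0=0
L=3*4+2=14  i=0*4+0*2+0=0

14,0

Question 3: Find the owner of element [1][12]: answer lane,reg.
r:1=>grp=1,rB=0  c:12=>cB=1,tig=2,lo=0
L=1*4+2=6  i=1*4+0*2+0=4

6,4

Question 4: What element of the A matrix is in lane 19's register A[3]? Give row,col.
lane 19: gr=4 (19/4), th=3 (19%4)
i=3: r=4+8=12, c=3*2+1+0=7

12,7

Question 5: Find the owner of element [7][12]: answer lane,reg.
30,4

r: 7->gid=7,r8=0  c: 12->c8=1,tid=2,i&1=0
L=7*4+2=30  i=1*4+0*2+0=4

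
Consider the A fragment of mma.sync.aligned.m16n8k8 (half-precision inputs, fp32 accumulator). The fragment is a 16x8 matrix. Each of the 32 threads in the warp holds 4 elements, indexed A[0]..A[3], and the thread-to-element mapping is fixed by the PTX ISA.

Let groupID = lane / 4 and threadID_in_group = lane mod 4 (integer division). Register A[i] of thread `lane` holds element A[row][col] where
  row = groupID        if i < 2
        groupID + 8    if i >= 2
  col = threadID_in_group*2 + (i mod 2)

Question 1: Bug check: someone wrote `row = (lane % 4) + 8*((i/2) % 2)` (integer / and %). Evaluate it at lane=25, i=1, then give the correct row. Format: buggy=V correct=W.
`(lane % 4) + 8*((i/2) % 2)`[25,1]->1
25: gid=6,tid=1
[1] (6+0,1*2+1) = (6,3)
row: 1 vs 6

buggy=1 correct=6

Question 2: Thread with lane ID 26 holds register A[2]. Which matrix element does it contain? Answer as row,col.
14,4

L=26→G=26>>2=6, T=26&3=2
[2]→row 6+8=14  col 2·2+0=4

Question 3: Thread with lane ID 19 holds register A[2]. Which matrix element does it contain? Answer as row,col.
lane 19->19/4=4, 19 mod 4=3
i=2  r:4+8->12  c:2·3+0->6

12,6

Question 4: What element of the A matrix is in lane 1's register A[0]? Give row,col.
lane 1: g=0 (1/4), t=1 (1%4)
i=0: r=0+0=0, c=1*2+0=2

0,2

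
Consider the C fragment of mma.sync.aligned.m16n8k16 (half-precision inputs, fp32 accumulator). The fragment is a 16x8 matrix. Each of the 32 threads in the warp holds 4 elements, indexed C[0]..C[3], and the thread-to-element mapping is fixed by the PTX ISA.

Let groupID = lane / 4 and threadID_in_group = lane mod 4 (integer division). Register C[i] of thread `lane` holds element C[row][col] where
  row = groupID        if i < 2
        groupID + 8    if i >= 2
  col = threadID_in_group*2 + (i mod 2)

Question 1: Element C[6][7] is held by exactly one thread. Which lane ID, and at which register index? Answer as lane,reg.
r=6->g=6,rb=0  c=7->t=3,b0=1
L=6*4+3=27  i=0*2+1=1

27,1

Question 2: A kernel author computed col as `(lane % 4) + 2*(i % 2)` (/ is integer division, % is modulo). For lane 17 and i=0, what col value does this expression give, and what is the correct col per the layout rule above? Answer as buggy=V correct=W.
`(lane % 4) + 2*(i % 2)`[17,0]⇒1
L=17⇒gr=17>>2=4, th=17&3=1
[0]⇒row 4+0=4  col 1·2+0=2
col: 1 vs 2

buggy=1 correct=2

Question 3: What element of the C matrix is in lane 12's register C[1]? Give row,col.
lane 12->12/4=3, 12 mod 4=0
i=1  r:3+0->3  c:2·0+1->1

3,1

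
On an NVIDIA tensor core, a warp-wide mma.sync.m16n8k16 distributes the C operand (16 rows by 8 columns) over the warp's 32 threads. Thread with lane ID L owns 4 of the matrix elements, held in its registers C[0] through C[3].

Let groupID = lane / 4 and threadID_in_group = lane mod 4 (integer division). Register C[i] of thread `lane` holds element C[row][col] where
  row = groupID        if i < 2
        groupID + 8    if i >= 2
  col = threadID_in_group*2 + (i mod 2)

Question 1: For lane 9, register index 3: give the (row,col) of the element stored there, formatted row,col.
lane 9=>9/4=2, 9 mod 4=1
i=3  r:2+8=>10  c:2·1+1=>3

10,3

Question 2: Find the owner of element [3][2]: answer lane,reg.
r=3→G=3,rhi=0  c=2→T=1,p=0
L=3*4+1=13  i=0*2+0=0

13,0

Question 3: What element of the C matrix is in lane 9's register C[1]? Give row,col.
2,3

9: G=2,T=1
[1] (2+0,1*2+1) = (2,3)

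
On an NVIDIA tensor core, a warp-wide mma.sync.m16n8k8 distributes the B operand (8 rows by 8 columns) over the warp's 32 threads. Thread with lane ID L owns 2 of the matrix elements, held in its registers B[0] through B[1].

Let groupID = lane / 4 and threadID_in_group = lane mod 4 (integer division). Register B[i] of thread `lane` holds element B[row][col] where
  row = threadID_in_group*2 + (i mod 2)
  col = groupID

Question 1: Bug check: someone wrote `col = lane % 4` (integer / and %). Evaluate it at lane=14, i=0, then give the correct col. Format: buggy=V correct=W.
buggy=2 correct=3

`lane % 4`[14,0]=>2
L=14=>grp=14>>2=3, tig=14&3=2
[0]=>row 2·2+0=4  col grp=3
col: 2 vs 3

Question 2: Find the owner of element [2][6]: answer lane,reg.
25,0

c=6⇒gr=6  r=2⇒th=1,odd=0
L=6*4+1=25  i=0=0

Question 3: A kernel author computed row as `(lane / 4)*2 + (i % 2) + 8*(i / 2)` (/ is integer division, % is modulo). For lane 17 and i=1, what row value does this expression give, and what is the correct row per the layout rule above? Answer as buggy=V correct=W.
buggy=9 correct=3

`(lane / 4)*2 + (i % 2) + 8*(i / 2)`[17,1]->9
17: g=4,t=1
[1] (1*2+1,4) = (3,4)
row: 9 vs 3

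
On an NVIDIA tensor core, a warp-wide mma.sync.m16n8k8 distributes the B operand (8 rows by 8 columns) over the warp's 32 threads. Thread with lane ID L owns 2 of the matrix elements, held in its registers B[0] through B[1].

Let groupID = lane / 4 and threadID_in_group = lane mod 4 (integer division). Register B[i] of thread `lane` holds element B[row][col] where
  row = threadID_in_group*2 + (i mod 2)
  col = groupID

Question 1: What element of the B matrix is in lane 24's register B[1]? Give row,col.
24: gid=6,tid=0
[1] (0*2+1,6) = (1,6)

1,6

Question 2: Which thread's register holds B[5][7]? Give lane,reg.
30,1

c: 7->gid=7  r: 5->tid=2,i&1=1
L=7*4+2=30  i=1=1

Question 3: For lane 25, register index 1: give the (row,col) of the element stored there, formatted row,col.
3,6

L=25→G=25>>2=6, T=25&3=1
[1]→row 1·2+1=3  col G=6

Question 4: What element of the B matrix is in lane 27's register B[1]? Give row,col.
27: grp=6,tig=3
[1] (3*2+1,6) = (7,6)

7,6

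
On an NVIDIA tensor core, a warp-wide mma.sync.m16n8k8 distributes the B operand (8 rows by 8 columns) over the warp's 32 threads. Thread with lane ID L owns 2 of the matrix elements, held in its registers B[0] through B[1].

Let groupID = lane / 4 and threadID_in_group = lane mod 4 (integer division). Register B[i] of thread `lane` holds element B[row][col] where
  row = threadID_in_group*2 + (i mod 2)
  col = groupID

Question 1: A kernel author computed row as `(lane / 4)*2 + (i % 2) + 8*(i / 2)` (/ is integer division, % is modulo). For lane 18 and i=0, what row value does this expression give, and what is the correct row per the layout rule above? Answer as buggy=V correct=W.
`(lane / 4)*2 + (i % 2) + 8*(i / 2)`[18,0]=>8
lane 18: grp=4 (18/4), tig=2 (18%4)
i=0: r=2*2+0=4, c=grp=4
row: 8 vs 4

buggy=8 correct=4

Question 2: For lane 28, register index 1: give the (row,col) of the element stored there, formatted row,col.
lane 28->28/4=7, 28 mod 4=0
i=1  r:2·0+1->1  c:7

1,7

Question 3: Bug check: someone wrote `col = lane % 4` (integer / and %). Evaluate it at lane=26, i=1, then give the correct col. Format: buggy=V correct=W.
buggy=2 correct=6

`lane % 4`[26,1]=>2
lane 26: grp=6 (26/4), tig=2 (26%4)
i=1: r=2*2+1=5, c=grp=6
col: 2 vs 6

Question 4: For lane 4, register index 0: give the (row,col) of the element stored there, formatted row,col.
lane 4: gr=1 (4/4), th=0 (4%4)
i=0: r=0*2+0=0, c=gr=1

0,1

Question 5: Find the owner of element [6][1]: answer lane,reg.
7,0

c=1⇒gr=1  r=6⇒th=3,odd=0
L=1*4+3=7  i=0=0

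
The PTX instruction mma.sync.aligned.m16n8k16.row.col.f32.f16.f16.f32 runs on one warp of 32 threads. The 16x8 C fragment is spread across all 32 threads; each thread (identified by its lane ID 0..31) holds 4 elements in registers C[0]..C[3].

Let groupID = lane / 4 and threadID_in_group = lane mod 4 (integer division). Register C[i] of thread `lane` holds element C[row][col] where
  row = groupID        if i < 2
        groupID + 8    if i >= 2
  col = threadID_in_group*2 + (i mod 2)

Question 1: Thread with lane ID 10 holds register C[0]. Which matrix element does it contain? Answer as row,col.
lane 10->10/4=2, 10 mod 4=2
i=0  r:2+0->2  c:2·2+0->4

2,4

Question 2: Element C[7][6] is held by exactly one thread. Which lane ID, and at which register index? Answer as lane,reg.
31,0

r=7->g=7,rb=0  c=6->t=3,b0=0
L=7*4+3=31  i=0*2+0=0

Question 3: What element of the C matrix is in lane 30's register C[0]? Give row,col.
7,4

lane 30->30/4=7, 30 mod 4=2
i=0  r:7+0->7  c:2·2+0->4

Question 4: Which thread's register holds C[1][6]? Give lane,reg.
7,0

r:1=>grp=1,rB=0  c:6=>tig=3,lo=0
L=1*4+3=7  i=0*2+0=0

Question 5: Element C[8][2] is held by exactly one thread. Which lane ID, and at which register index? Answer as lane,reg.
1,2

r: 8->gid=0,r8=1  c: 2->tid=1,i&1=0
L=0*4+1=1  i=1*2+0=2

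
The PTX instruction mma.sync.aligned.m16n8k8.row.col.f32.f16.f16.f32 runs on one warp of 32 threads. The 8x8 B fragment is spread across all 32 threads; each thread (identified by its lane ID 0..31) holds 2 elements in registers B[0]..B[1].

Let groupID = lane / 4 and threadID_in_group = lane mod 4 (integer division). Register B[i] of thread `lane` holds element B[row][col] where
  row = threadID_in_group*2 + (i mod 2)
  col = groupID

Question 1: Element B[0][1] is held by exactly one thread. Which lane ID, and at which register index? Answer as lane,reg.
c=1->g=1  r=0->t=0,b0=0
L=1*4+0=4  i=0=0

4,0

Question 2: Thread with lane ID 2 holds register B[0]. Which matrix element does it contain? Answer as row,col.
2: g=0,t=2
[0] (2*2+0,0) = (4,0)

4,0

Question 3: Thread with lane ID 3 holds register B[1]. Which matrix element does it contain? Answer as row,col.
7,0

lane 3: gr=0 (3/4), th=3 (3%4)
i=1: r=3*2+1=7, c=gr=0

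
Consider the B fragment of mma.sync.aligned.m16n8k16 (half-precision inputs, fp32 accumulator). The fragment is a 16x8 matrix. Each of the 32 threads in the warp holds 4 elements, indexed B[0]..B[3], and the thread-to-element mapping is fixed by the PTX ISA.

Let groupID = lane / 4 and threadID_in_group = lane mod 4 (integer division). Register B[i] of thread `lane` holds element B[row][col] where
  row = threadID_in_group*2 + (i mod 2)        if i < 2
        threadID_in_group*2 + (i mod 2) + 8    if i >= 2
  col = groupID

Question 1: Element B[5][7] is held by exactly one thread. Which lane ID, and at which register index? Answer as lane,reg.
c=7→G=7  r=5→rhi=0,T=2,p=1
L=7*4+2=30  i=0*2+1=1

30,1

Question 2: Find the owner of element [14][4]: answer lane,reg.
c:4=>grp=4  r:14=>rB=1,tig=3,lo=0
L=4*4+3=19  i=1*2+0=2

19,2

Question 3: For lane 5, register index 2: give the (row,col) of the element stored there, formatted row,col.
10,1

lane 5→5/4=1, 5 mod 4=1
i=2  r:2·1+0+8→10  c:1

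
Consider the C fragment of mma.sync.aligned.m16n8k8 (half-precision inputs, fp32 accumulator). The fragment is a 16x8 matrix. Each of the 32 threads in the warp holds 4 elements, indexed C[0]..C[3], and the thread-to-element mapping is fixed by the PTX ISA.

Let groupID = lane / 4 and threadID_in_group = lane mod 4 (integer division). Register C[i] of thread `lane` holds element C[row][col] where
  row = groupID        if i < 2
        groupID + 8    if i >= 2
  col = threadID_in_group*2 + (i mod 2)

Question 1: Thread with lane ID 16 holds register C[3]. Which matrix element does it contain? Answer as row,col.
12,1

lane 16→16/4=4, 16 mod 4=0
i=3  r:4+8→12  c:2·0+1→1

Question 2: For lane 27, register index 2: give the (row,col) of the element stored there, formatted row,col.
14,6

lane 27: gid=6 (27/4), tid=3 (27%4)
i=2: r=6+8=14, c=3*2+0=6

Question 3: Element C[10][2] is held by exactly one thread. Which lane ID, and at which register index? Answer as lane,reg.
r=10→G=2,rhi=1  c=2→T=1,p=0
L=2*4+1=9  i=1*2+0=2

9,2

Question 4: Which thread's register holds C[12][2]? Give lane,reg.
r=12→G=4,rhi=1  c=2→T=1,p=0
L=4*4+1=17  i=1*2+0=2

17,2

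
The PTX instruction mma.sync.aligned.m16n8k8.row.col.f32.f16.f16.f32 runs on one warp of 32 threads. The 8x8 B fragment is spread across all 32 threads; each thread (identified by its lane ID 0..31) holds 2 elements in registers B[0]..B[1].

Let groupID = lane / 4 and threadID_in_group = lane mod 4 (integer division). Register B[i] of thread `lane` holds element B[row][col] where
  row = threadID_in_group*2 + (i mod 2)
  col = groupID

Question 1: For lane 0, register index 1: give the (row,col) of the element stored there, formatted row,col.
1,0

0: gr=0,th=0
[1] (0*2+1,0) = (1,0)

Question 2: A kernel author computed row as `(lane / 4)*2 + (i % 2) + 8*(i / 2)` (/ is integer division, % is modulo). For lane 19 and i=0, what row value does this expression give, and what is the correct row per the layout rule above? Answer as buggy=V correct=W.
`(lane / 4)*2 + (i % 2) + 8*(i / 2)`[19,0]->8
L=19->gid=19>>2=4, tid=19&3=3
[0]->row 3·2+0=6  col gid=4
row: 8 vs 6

buggy=8 correct=6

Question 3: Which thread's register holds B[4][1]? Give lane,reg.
6,0

c: 1->gid=1  r: 4->tid=2,i&1=0
L=1*4+2=6  i=0=0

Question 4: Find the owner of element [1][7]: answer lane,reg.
c=7⇒gr=7  r=1⇒th=0,odd=1
L=7*4+0=28  i=1=1

28,1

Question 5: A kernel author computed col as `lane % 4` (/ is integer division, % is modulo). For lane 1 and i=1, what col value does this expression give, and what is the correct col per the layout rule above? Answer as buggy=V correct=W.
buggy=1 correct=0

`lane % 4`[1,1]->1
lane 1->1/4=0, 1 mod 4=1
i=1  r:2·1+1->3  c:0
col: 1 vs 0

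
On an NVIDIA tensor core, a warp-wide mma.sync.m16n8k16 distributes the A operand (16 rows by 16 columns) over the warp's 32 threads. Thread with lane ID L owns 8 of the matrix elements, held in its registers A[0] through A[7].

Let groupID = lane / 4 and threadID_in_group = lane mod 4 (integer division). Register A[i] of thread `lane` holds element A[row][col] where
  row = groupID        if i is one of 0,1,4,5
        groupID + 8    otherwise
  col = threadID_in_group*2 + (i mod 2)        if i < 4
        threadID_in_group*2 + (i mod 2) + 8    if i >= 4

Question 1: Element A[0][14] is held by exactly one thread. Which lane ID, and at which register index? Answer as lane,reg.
r=0→G=0,rhi=0  c=14→chi=1,T=3,p=0
L=0*4+3=3  i=1*4+0*2+0=4

3,4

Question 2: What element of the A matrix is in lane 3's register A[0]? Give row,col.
lane 3->3/4=0, 3 mod 4=3
i=0  r:0+0->0  c:2·3+0+0->6

0,6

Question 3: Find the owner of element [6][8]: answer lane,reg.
24,4

r=6→G=6,rhi=0  c=8→chi=1,T=0,p=0
L=6*4+0=24  i=1*4+0*2+0=4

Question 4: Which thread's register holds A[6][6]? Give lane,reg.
27,0

r=6⇒gr=6,Rb=0  c=6⇒Cb=0,th=3,odd=0
L=6*4+3=27  i=0*4+0*2+0=0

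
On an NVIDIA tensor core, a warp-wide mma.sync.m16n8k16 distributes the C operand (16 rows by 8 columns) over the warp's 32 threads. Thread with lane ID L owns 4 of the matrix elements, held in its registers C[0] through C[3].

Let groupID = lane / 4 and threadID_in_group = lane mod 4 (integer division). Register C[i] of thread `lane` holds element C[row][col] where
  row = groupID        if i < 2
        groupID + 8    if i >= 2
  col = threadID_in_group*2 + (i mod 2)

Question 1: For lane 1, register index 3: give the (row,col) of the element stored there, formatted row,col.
lane 1→1/4=0, 1 mod 4=1
i=3  r:0+8→8  c:2·1+1→3

8,3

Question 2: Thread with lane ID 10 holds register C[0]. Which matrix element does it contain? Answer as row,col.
L=10⇒gr=10>>2=2, th=10&3=2
[0]⇒row 2+0=2  col 2·2+0=4

2,4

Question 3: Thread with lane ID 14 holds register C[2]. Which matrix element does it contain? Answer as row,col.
11,4

lane 14: grp=3 (14/4), tig=2 (14%4)
i=2: r=3+8=11, c=2*2+0=4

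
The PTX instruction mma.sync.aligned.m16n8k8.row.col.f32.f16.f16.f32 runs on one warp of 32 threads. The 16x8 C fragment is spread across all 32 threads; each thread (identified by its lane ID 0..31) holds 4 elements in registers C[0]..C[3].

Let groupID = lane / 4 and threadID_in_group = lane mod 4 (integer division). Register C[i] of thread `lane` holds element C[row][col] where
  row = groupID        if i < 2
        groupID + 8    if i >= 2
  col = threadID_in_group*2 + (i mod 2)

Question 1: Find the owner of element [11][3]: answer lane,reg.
r:11=>grp=3,rB=1  c:3=>tig=1,lo=1
L=3*4+1=13  i=1*2+1=3

13,3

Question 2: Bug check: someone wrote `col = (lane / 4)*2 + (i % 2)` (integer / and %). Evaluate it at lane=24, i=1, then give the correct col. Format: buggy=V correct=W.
buggy=13 correct=1

`(lane / 4)*2 + (i % 2)`[24,1]->13
L=24->gid=24>>2=6, tid=24&3=0
[1]->row 6+0=6  col 0·2+1=1
col: 13 vs 1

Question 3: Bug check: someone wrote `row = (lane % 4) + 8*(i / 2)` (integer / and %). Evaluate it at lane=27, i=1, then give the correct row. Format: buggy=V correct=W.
`(lane % 4) + 8*(i / 2)`[27,1]=>3
lane 27: grp=6 (27/4), tig=3 (27%4)
i=1: r=6+0=6, c=3*2+1=7
row: 3 vs 6

buggy=3 correct=6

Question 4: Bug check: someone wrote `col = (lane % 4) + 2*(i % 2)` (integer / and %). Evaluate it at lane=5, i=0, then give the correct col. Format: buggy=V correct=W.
`(lane % 4) + 2*(i % 2)`[5,0]→1
5: G=1,T=1
[0] (1+0,1*2+0) = (1,2)
col: 1 vs 2

buggy=1 correct=2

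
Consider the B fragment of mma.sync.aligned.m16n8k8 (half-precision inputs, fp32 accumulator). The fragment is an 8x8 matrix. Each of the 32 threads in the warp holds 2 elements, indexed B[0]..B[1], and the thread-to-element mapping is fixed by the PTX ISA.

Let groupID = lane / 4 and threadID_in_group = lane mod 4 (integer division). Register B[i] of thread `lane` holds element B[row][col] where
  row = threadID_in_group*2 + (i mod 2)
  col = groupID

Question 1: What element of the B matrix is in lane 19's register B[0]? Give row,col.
6,4

L=19=>grp=19>>2=4, tig=19&3=3
[0]=>row 3·2+0=6  col grp=4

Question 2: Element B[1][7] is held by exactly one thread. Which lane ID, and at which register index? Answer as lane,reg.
28,1

c=7⇒gr=7  r=1⇒th=0,odd=1
L=7*4+0=28  i=1=1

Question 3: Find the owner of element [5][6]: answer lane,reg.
c=6→G=6  r=5→T=2,p=1
L=6*4+2=26  i=1=1

26,1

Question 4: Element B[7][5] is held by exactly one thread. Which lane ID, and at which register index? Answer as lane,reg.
23,1

c=5->g=5  r=7->t=3,b0=1
L=5*4+3=23  i=1=1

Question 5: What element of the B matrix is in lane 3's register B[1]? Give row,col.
7,0

lane 3: gid=0 (3/4), tid=3 (3%4)
i=1: r=3*2+1=7, c=gid=0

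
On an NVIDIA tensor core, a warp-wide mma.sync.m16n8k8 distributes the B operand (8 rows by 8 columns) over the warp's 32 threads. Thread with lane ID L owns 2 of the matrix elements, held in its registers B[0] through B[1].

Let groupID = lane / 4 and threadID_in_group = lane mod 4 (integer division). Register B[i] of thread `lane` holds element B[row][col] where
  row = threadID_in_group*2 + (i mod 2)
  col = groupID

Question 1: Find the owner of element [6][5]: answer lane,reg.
23,0

c=5->g=5  r=6->t=3,b0=0
L=5*4+3=23  i=0=0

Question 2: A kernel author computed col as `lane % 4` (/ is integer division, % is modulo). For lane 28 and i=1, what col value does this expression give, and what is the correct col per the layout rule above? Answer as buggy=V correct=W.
`lane % 4`[28,1]->0
28: gid=7,tid=0
[1] (0*2+1,7) = (1,7)
col: 0 vs 7

buggy=0 correct=7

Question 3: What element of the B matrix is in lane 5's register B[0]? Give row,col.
2,1

lane 5: grp=1 (5/4), tig=1 (5%4)
i=0: r=1*2+0=2, c=grp=1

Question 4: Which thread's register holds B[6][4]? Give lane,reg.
c:4=>grp=4  r:6=>tig=3,lo=0
L=4*4+3=19  i=0=0

19,0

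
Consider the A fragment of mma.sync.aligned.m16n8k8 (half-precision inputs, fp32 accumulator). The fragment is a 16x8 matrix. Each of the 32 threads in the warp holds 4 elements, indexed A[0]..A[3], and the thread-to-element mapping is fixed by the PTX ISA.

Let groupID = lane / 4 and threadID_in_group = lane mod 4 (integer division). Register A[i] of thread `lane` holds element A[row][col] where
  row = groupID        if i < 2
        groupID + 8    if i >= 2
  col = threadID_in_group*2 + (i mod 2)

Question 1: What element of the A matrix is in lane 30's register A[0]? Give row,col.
L=30→G=30>>2=7, T=30&3=2
[0]→row 7+0=7  col 2·2+0=4

7,4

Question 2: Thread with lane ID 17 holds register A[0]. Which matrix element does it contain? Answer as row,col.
lane 17: gr=4 (17/4), th=1 (17%4)
i=0: r=4+0=4, c=1*2+0=2

4,2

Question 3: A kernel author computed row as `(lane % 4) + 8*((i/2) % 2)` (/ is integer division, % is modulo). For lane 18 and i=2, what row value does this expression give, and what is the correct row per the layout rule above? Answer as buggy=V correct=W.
`(lane % 4) + 8*((i/2) % 2)`[18,2]→10
L=18→G=18>>2=4, T=18&3=2
[2]→row 4+8=12  col 2·2+0=4
row: 10 vs 12

buggy=10 correct=12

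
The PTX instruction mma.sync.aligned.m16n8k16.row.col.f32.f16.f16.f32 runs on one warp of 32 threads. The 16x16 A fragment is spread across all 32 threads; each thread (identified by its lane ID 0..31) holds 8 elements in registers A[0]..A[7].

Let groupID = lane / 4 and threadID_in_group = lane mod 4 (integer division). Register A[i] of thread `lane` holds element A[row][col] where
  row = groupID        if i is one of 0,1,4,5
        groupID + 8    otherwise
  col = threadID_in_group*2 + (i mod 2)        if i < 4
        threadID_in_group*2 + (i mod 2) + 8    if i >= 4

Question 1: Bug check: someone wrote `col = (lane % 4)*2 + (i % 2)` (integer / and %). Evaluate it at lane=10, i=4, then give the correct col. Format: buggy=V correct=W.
`(lane % 4)*2 + (i % 2)`[10,4]->4
lane 10->10/4=2, 10 mod 4=2
i=4  r:2+0->2  c:2·2+0+8->12
col: 4 vs 12

buggy=4 correct=12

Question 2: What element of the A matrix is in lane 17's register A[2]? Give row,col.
12,2

L=17⇒gr=17>>2=4, th=17&3=1
[2]⇒row 4+8=12  col 1·2+0+0=2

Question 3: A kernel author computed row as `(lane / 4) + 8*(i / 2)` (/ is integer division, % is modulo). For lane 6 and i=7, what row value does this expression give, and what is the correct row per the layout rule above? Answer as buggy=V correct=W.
`(lane / 4) + 8*(i / 2)`[6,7]->25
L=6->gid=6>>2=1, tid=6&3=2
[7]->row 1+8=9  col 2·2+1+8=13
row: 25 vs 9

buggy=25 correct=9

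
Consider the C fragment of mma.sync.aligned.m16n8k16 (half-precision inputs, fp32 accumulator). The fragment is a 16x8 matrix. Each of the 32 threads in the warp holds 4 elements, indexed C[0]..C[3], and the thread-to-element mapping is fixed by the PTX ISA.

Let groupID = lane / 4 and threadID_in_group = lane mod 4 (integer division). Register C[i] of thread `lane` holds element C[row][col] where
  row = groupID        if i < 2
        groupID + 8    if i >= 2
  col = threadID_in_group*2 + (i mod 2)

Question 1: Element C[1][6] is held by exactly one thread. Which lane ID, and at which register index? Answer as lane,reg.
7,0

r:1=>grp=1,rB=0  c:6=>tig=3,lo=0
L=1*4+3=7  i=0*2+0=0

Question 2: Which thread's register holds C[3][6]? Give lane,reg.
r=3⇒gr=3,Rb=0  c=6⇒th=3,odd=0
L=3*4+3=15  i=0*2+0=0

15,0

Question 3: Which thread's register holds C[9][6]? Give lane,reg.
7,2

r:9=>grp=1,rB=1  c:6=>tig=3,lo=0
L=1*4+3=7  i=1*2+0=2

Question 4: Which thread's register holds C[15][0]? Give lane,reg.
r=15→G=7,rhi=1  c=0→T=0,p=0
L=7*4+0=28  i=1*2+0=2

28,2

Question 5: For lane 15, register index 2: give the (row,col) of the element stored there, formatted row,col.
11,6

L=15->gid=15>>2=3, tid=15&3=3
[2]->row 3+8=11  col 3·2+0=6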